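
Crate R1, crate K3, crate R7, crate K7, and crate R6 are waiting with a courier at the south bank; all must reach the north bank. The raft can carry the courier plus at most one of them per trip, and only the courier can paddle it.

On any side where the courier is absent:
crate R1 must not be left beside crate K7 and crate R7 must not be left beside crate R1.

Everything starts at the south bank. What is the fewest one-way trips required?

Counting alone: the courier can take at most 1 across per trip to the north bank, so moving all 5 needs at least 5 loaded trips out, with a return between consecutive ones — at least 9 crossings.
The safety rule pushes this higher. Following every safe sequence of crossings, the most of the 5 that can be at the north bank as the raft arrives there on crossing 9 is 4 — never all 5.
So no plan with fewer than 11 crossings exists, and this one achieves 11:
1. Courier goes to the north bank with crate R1.
2. Courier goes back to the south bank alone.
3. Courier goes to the north bank with crate K3.
4. Courier goes back to the south bank alone.
5. Courier goes to the north bank with crate R7.
6. Courier goes back to the south bank with crate R1.
7. Courier goes to the north bank with crate K7.
8. Courier goes back to the south bank alone.
9. Courier goes to the north bank with crate R6.
10. Courier goes back to the south bank alone.
11. Courier goes to the north bank with crate R1.

11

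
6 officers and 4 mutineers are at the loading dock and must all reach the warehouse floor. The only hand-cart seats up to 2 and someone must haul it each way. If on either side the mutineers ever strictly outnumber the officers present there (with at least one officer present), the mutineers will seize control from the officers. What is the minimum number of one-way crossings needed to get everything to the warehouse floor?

Counting alone: each trip to the warehouse floor takes at most 2 across and each return brings at least 1 back, so after t trips out (and t−1 returns) at most 2t − (t−1) of the 10 are across; that first reaches 10 at t = 9, so at least 17 crossings are needed.
The plan below uses exactly 17 crossings, so it is optimal:
1. 2 mutineers → the warehouse floor.  (the loading dock: 6O 2M; the warehouse floor: 0O 2M)
2. 1 mutineer ← the loading dock.  (the loading dock: 6O 3M; the warehouse floor: 0O 1M)
3. 2 mutineers → the warehouse floor.  (the loading dock: 6O 1M; the warehouse floor: 0O 3M)
4. 1 mutineer ← the loading dock.  (the loading dock: 6O 2M; the warehouse floor: 0O 2M)
5. 2 officers → the warehouse floor.  (the loading dock: 4O 2M; the warehouse floor: 2O 2M)
6. 1 mutineer ← the loading dock.  (the loading dock: 4O 3M; the warehouse floor: 2O 1M)
7. 1 officer and 1 mutineer → the warehouse floor.  (the loading dock: 3O 2M; the warehouse floor: 3O 2M)
8. 1 mutineer ← the loading dock.  (the loading dock: 3O 3M; the warehouse floor: 3O 1M)
9. 2 mutineers → the warehouse floor.  (the loading dock: 3O 1M; the warehouse floor: 3O 3M)
10. 1 mutineer ← the loading dock.  (the loading dock: 3O 2M; the warehouse floor: 3O 2M)
11. 1 officer and 1 mutineer → the warehouse floor.  (the loading dock: 2O 1M; the warehouse floor: 4O 3M)
12. 1 mutineer ← the loading dock.  (the loading dock: 2O 2M; the warehouse floor: 4O 2M)
13. 2 mutineers → the warehouse floor.  (the loading dock: 2O 0M; the warehouse floor: 4O 4M)
14. 1 mutineer ← the loading dock.  (the loading dock: 2O 1M; the warehouse floor: 4O 3M)
15. 1 officer and 1 mutineer → the warehouse floor.  (the loading dock: 1O 0M; the warehouse floor: 5O 4M)
16. 1 mutineer ← the loading dock.  (the loading dock: 1O 1M; the warehouse floor: 5O 3M)
17. 1 officer and 1 mutineer → the warehouse floor.  (the loading dock: 0O 0M; the warehouse floor: 6O 4M)

17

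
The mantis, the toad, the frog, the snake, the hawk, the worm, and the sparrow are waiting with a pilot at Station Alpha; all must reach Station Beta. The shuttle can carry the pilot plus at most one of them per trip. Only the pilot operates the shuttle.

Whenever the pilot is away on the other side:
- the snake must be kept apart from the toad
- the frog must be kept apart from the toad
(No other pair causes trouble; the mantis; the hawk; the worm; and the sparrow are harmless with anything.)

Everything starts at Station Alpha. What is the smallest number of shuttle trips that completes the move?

15

Counting alone: the pilot can take at most 1 across per trip to Station Beta, so moving all 7 needs at least 7 loaded trips out, with a return between consecutive ones — at least 13 crossings.
The safety rule pushes this higher. Following every safe sequence of crossings, the most of the 7 that can be at Station Beta as the shuttle arrives there on crossing 13 is 6 — never all 7.
So no plan with fewer than 15 crossings exists, and this one achieves 15:
1. Pilot goes to Station Beta with the toad.  [Station Alpha: the frog, the hawk, the mantis, the snake, the sparrow, the worm | Station Beta: the toad]
2. Pilot goes back to Station Alpha alone.  [Station Alpha: the frog, the hawk, the mantis, the snake, the sparrow, the worm | Station Beta: the toad]
3. Pilot goes to Station Beta with the mantis.  [Station Alpha: the frog, the hawk, the snake, the sparrow, the worm | Station Beta: the mantis, the toad]
4. Pilot goes back to Station Alpha alone.  [Station Alpha: the frog, the hawk, the snake, the sparrow, the worm | Station Beta: the mantis, the toad]
5. Pilot goes to Station Beta with the frog.  [Station Alpha: the hawk, the snake, the sparrow, the worm | Station Beta: the frog, the mantis, the toad]
6. Pilot goes back to Station Alpha with the toad.  [Station Alpha: the hawk, the snake, the sparrow, the toad, the worm | Station Beta: the frog, the mantis]
7. Pilot goes to Station Beta with the snake.  [Station Alpha: the hawk, the sparrow, the toad, the worm | Station Beta: the frog, the mantis, the snake]
8. Pilot goes back to Station Alpha alone.  [Station Alpha: the hawk, the sparrow, the toad, the worm | Station Beta: the frog, the mantis, the snake]
9. Pilot goes to Station Beta with the hawk.  [Station Alpha: the sparrow, the toad, the worm | Station Beta: the frog, the hawk, the mantis, the snake]
10. Pilot goes back to Station Alpha alone.  [Station Alpha: the sparrow, the toad, the worm | Station Beta: the frog, the hawk, the mantis, the snake]
11. Pilot goes to Station Beta with the worm.  [Station Alpha: the sparrow, the toad | Station Beta: the frog, the hawk, the mantis, the snake, the worm]
12. Pilot goes back to Station Alpha alone.  [Station Alpha: the sparrow, the toad | Station Beta: the frog, the hawk, the mantis, the snake, the worm]
13. Pilot goes to Station Beta with the sparrow.  [Station Alpha: the toad | Station Beta: the frog, the hawk, the mantis, the snake, the sparrow, the worm]
14. Pilot goes back to Station Alpha alone.  [Station Alpha: the toad | Station Beta: the frog, the hawk, the mantis, the snake, the sparrow, the worm]
15. Pilot goes to Station Beta with the toad.  [Station Alpha: — | Station Beta: the frog, the hawk, the mantis, the snake, the sparrow, the toad, the worm]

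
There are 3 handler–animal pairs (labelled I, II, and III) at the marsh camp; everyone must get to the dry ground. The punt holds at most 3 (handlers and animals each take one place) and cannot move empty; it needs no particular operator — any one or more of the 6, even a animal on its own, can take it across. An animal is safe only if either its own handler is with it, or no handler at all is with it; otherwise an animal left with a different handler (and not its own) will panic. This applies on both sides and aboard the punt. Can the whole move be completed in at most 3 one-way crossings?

Counting alone: each trip to the dry ground takes at most 3 across and each return brings at least 1 back, so after t trips out (and t−1 returns) at most 3t − (t−1) of the 6 are across; that first reaches 6 at t = 3, so at least 5 crossings are needed.
Since 3 < 5, 3 crossings cannot be enough. (The shortest complete plan in fact takes 5:)
1. animal I and handler I cross → the dry ground.
2. handler I crosses ← the marsh camp.
3. handler I, handler II, and handler III cross → the dry ground.
4. animal I crosses ← the marsh camp.
5. animal I, animal II, and animal III cross → the dry ground.

No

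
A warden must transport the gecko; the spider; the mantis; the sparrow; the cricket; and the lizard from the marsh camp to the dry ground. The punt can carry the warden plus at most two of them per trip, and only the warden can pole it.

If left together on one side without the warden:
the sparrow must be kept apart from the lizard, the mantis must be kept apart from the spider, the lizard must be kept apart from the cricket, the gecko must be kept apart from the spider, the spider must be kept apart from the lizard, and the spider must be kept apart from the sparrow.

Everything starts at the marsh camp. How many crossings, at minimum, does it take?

Counting alone: the warden can take at most 2 across per trip to the dry ground, so moving all 6 needs at least 3 loaded trips out, with a return between consecutive ones — at least 5 crossings.
The safety rule pushes this higher. Following every safe sequence of crossings, the most of the 6 that can be at the dry ground as the punt arrives there on crossings 5, 7 is 4, 5 respectively — never all 6.
So no plan with fewer than 9 crossings exists, and this one achieves 9:
1. Warden goes to the dry ground with the lizard and the spider.  [the marsh camp: the cricket, the gecko, the mantis, the sparrow | the dry ground: the lizard, the spider]
2. Warden goes back to the marsh camp with the spider.  [the marsh camp: the cricket, the gecko, the mantis, the sparrow, the spider | the dry ground: the lizard]
3. Warden goes to the dry ground with the gecko and the spider.  [the marsh camp: the cricket, the mantis, the sparrow | the dry ground: the gecko, the lizard, the spider]
4. Warden goes back to the marsh camp with the spider.  [the marsh camp: the cricket, the mantis, the sparrow, the spider | the dry ground: the gecko, the lizard]
5. Warden goes to the dry ground with the mantis and the spider.  [the marsh camp: the cricket, the sparrow | the dry ground: the gecko, the lizard, the mantis, the spider]
6. Warden goes back to the marsh camp with the spider.  [the marsh camp: the cricket, the sparrow, the spider | the dry ground: the gecko, the lizard, the mantis]
7. Warden goes to the dry ground with the cricket and the sparrow.  [the marsh camp: the spider | the dry ground: the cricket, the gecko, the lizard, the mantis, the sparrow]
8. Warden goes back to the marsh camp with the lizard.  [the marsh camp: the lizard, the spider | the dry ground: the cricket, the gecko, the mantis, the sparrow]
9. Warden goes to the dry ground with the lizard and the spider.  [the marsh camp: — | the dry ground: the cricket, the gecko, the lizard, the mantis, the sparrow, the spider]

9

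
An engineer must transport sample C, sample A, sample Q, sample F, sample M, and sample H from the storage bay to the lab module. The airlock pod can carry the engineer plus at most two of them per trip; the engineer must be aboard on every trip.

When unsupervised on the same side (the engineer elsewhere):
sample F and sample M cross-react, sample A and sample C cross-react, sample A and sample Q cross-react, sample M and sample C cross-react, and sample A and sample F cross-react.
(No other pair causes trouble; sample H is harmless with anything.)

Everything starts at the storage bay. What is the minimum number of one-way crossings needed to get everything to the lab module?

Counting alone: the engineer can take at most 2 across per trip to the lab module, so moving all 6 needs at least 3 loaded trips out, with a return between consecutive ones — at least 5 crossings.
The safety rule pushes this higher. Following every safe sequence of crossings, the most of the 6 that can be at the lab module as the airlock pod arrives there on crossing 5 is 5 — never all 6.
So no plan with fewer than 7 crossings exists, and this one achieves 7:
1. Engineer goes to the lab module with sample A and sample M.  [the storage bay: sample C, sample F, sample H, sample Q | the lab module: sample A, sample M]
2. Engineer goes back to the storage bay alone.  [the storage bay: sample C, sample F, sample H, sample Q | the lab module: sample A, sample M]
3. Engineer goes to the lab module with sample C and sample Q.  [the storage bay: sample F, sample H | the lab module: sample A, sample C, sample M, sample Q]
4. Engineer goes back to the storage bay with sample A and sample M.  [the storage bay: sample A, sample F, sample H, sample M | the lab module: sample C, sample Q]
5. Engineer goes to the lab module with sample F and sample H.  [the storage bay: sample A, sample M | the lab module: sample C, sample F, sample H, sample Q]
6. Engineer goes back to the storage bay alone.  [the storage bay: sample A, sample M | the lab module: sample C, sample F, sample H, sample Q]
7. Engineer goes to the lab module with sample A and sample M.  [the storage bay: — | the lab module: sample A, sample C, sample F, sample H, sample M, sample Q]

7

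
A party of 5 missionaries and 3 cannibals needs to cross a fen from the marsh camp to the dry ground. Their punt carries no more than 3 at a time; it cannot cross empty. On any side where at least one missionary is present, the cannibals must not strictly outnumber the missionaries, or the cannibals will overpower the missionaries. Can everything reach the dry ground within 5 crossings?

Counting alone: each trip to the dry ground takes at most 3 across and each return brings at least 1 back, so after t trips out (and t−1 returns) at most 3t − (t−1) of the 8 are across; that first reaches 8 at t = 4, so at least 7 crossings are needed.
Since 5 < 7, 5 crossings cannot be enough. (The shortest complete plan in fact takes 7:)
1. 2 cannibals → the dry ground.  (the marsh camp: 5M 1C; the dry ground: 0M 2C)
2. 1 cannibal ← the marsh camp.  (the marsh camp: 5M 2C; the dry ground: 0M 1C)
3. 2 missionaries and 1 cannibal → the dry ground.  (the marsh camp: 3M 1C; the dry ground: 2M 2C)
4. 1 cannibal ← the marsh camp.  (the marsh camp: 3M 2C; the dry ground: 2M 1C)
5. 1 missionary and 2 cannibals → the dry ground.  (the marsh camp: 2M 0C; the dry ground: 3M 3C)
6. 1 cannibal ← the marsh camp.  (the marsh camp: 2M 1C; the dry ground: 3M 2C)
7. 2 missionaries and 1 cannibal → the dry ground.  (the marsh camp: 0M 0C; the dry ground: 5M 3C)

No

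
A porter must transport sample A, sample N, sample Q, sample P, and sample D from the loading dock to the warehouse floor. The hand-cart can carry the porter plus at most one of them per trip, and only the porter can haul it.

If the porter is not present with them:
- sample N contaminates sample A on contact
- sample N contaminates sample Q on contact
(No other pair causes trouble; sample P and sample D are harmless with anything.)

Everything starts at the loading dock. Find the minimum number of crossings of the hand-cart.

Counting alone: the porter can take at most 1 across per trip to the warehouse floor, so moving all 5 needs at least 5 loaded trips out, with a return between consecutive ones — at least 9 crossings.
The safety rule pushes this higher. Following every safe sequence of crossings, the most of the 5 that can be at the warehouse floor as the hand-cart arrives there on crossing 9 is 4 — never all 5.
So no plan with fewer than 11 crossings exists, and this one achieves 11:
1. Porter goes to the warehouse floor with sample N.
2. Porter goes back to the loading dock alone.
3. Porter goes to the warehouse floor with sample A.
4. Porter goes back to the loading dock with sample N.
5. Porter goes to the warehouse floor with sample Q.
6. Porter goes back to the loading dock alone.
7. Porter goes to the warehouse floor with sample P.
8. Porter goes back to the loading dock alone.
9. Porter goes to the warehouse floor with sample D.
10. Porter goes back to the loading dock alone.
11. Porter goes to the warehouse floor with sample N.

11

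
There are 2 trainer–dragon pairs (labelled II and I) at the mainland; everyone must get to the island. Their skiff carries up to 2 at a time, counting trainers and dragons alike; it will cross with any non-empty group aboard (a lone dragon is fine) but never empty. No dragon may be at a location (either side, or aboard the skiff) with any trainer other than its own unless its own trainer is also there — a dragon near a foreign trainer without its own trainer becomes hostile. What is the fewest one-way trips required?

5

Counting alone: each trip to the island takes at most 2 across and each return brings at least 1 back, so after t trips out (and t−1 returns) at most 2t − (t−1) of the 4 are across; that first reaches 4 at t = 3, so at least 5 crossings are needed.
The plan below uses exactly 5 crossings, so it is optimal:
1. dragon II and trainer II cross → the island.
2. trainer II crosses ← the mainland.
3. trainer I and trainer II cross → the island.
4. trainer I crosses ← the mainland.
5. dragon I and trainer I cross → the island.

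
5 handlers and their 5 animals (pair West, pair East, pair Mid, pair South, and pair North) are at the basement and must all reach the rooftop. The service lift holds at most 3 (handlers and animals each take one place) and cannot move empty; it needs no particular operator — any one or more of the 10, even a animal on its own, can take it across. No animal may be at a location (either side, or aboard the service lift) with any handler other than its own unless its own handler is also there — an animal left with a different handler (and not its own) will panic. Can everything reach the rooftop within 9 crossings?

No

Counting alone: each trip to the rooftop takes at most 3 across and each return brings at least 1 back, so after t trips out (and t−1 returns) at most 3t − (t−1) of the 10 are across; that first reaches 10 at t = 5, so at least 9 crossings are needed.
The safety rule pushes this higher. Following every safe sequence of crossings, the most of the 10 that can be at the rooftop as the service lift arrives there on crossing 9 is 9 — never all 10.
So the move cannot be finished within 9 crossings. (The shortest complete plan takes 11:)
1. animal West and handler West cross → the rooftop.
2. handler West crosses ← the basement.
3. animal East, animal Mid, and animal South cross → the rooftop.
4. animal West crosses ← the basement.
5. handler East, handler Mid, and handler South cross → the rooftop.
6. animal East and handler East cross ← the basement.
7. handler East, handler North, and handler West cross → the rooftop.
8. animal Mid crosses ← the basement.
9. animal East and animal West cross → the rooftop.
10. animal West crosses ← the basement.
11. animal Mid, animal North, and animal West cross → the rooftop.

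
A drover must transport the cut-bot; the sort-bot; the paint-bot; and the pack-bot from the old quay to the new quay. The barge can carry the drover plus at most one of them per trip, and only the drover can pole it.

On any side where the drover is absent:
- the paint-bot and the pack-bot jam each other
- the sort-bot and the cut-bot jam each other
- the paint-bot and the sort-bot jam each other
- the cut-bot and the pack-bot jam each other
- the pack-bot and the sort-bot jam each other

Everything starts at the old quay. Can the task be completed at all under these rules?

Whatever the first load, the items left behind include a forbidden pair without the drover. No opening move is safe, so no plan exists.

No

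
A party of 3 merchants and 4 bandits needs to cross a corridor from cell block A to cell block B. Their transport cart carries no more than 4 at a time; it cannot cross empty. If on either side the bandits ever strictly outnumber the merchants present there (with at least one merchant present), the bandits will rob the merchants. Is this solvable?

No

The bandits already outnumber the merchants at cell block A before anyone moves, so the starting position itself is disallowed.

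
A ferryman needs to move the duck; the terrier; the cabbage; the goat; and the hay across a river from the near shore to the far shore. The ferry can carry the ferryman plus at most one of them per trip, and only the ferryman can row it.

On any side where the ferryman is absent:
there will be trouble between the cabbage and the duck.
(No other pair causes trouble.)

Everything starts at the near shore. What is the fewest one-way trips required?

Counting alone: the ferryman can take at most 1 across per trip to the far shore, so moving all 5 needs at least 5 loaded trips out, with a return between consecutive ones — at least 9 crossings.
The plan below uses exactly 9 crossings, so it is optimal:
1. Ferryman goes to the far shore with the duck.  [the near shore: the cabbage, the goat, the hay, the terrier | the far shore: the duck]
2. Ferryman goes back to the near shore alone.  [the near shore: the cabbage, the goat, the hay, the terrier | the far shore: the duck]
3. Ferryman goes to the far shore with the terrier.  [the near shore: the cabbage, the goat, the hay | the far shore: the duck, the terrier]
4. Ferryman goes back to the near shore alone.  [the near shore: the cabbage, the goat, the hay | the far shore: the duck, the terrier]
5. Ferryman goes to the far shore with the goat.  [the near shore: the cabbage, the hay | the far shore: the duck, the goat, the terrier]
6. Ferryman goes back to the near shore alone.  [the near shore: the cabbage, the hay | the far shore: the duck, the goat, the terrier]
7. Ferryman goes to the far shore with the hay.  [the near shore: the cabbage | the far shore: the duck, the goat, the hay, the terrier]
8. Ferryman goes back to the near shore alone.  [the near shore: the cabbage | the far shore: the duck, the goat, the hay, the terrier]
9. Ferryman goes to the far shore with the cabbage.  [the near shore: — | the far shore: the cabbage, the duck, the goat, the hay, the terrier]

9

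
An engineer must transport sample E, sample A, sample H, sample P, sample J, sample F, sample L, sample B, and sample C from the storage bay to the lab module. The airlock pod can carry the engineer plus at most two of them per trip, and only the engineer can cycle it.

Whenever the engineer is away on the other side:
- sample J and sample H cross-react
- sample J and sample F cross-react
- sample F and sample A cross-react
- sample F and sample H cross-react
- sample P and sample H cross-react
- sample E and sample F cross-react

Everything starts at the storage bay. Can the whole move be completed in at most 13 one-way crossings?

Counting alone: the engineer can take at most 2 across per trip to the lab module, so moving all 9 needs at least 5 loaded trips out, with a return between consecutive ones — at least 9 crossings.
The safety rule pushes this higher. Following every safe sequence of crossings, the most of the 9 that can be at the lab module as the airlock pod arrives there on crossings 9, 11, 13 is 6, 7, 8 respectively — never all 9.
So the move cannot be finished within 13 crossings. (The shortest complete plan takes 15:)
1. Engineer goes to the lab module with sample F and sample H.
2. Engineer goes back to the storage bay with sample H.
3. Engineer goes to the lab module with sample E and sample H.
4. Engineer goes back to the storage bay with sample F.
5. Engineer goes to the lab module with sample A and sample J.
6. Engineer goes back to the storage bay with sample H.
7. Engineer goes to the lab module with sample H and sample P.
8. Engineer goes back to the storage bay with sample H.
9. Engineer goes to the lab module with sample H and sample L.
10. Engineer goes back to the storage bay with sample H.
11. Engineer goes to the lab module with sample B and sample H.
12. Engineer goes back to the storage bay with sample H.
13. Engineer goes to the lab module with sample C and sample H.
14. Engineer goes back to the storage bay with sample H.
15. Engineer goes to the lab module with sample F and sample H.

No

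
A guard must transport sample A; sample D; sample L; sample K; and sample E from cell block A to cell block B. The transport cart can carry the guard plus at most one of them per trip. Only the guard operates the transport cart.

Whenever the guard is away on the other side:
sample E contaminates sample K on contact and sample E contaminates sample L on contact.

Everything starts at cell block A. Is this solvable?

Yes

1. Guard goes to cell block B with sample E.  [cell block A: sample A, sample D, sample K, sample L | cell block B: sample E]
2. Guard goes back to cell block A alone.  [cell block A: sample A, sample D, sample K, sample L | cell block B: sample E]
3. Guard goes to cell block B with sample A.  [cell block A: sample D, sample K, sample L | cell block B: sample A, sample E]
4. Guard goes back to cell block A alone.  [cell block A: sample D, sample K, sample L | cell block B: sample A, sample E]
5. Guard goes to cell block B with sample D.  [cell block A: sample K, sample L | cell block B: sample A, sample D, sample E]
6. Guard goes back to cell block A alone.  [cell block A: sample K, sample L | cell block B: sample A, sample D, sample E]
7. Guard goes to cell block B with sample L.  [cell block A: sample K | cell block B: sample A, sample D, sample E, sample L]
8. Guard goes back to cell block A with sample E.  [cell block A: sample E, sample K | cell block B: sample A, sample D, sample L]
9. Guard goes to cell block B with sample K.  [cell block A: sample E | cell block B: sample A, sample D, sample K, sample L]
10. Guard goes back to cell block A alone.  [cell block A: sample E | cell block B: sample A, sample D, sample K, sample L]
11. Guard goes to cell block B with sample E.  [cell block A: — | cell block B: sample A, sample D, sample E, sample K, sample L]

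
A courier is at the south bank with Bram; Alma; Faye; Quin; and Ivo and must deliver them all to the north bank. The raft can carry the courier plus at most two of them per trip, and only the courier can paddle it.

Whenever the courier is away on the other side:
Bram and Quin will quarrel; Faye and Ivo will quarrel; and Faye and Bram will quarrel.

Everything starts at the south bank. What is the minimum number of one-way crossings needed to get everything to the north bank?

Counting alone: the courier can take at most 2 across per trip to the north bank, so moving all 5 needs at least 3 loaded trips out, with a return between consecutive ones — at least 5 crossings.
The plan below uses exactly 5 crossings, so it is optimal:
1. Courier goes to the north bank with Bram and Faye.  [the south bank: Alma, Ivo, Quin | the north bank: Bram, Faye]
2. Courier goes back to the south bank with Bram.  [the south bank: Alma, Bram, Ivo, Quin | the north bank: Faye]
3. Courier goes to the north bank with Alma and Quin.  [the south bank: Bram, Ivo | the north bank: Alma, Faye, Quin]
4. Courier goes back to the south bank alone.  [the south bank: Bram, Ivo | the north bank: Alma, Faye, Quin]
5. Courier goes to the north bank with Bram and Ivo.  [the south bank: — | the north bank: Alma, Bram, Faye, Ivo, Quin]

5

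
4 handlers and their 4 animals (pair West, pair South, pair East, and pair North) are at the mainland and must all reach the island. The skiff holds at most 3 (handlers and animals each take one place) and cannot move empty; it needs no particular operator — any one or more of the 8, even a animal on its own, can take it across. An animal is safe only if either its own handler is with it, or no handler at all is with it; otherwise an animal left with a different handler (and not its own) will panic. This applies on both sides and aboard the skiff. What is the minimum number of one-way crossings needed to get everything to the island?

9

Counting alone: each trip to the island takes at most 3 across and each return brings at least 1 back, so after t trips out (and t−1 returns) at most 3t − (t−1) of the 8 are across; that first reaches 8 at t = 4, so at least 7 crossings are needed.
The safety rule pushes this higher. Following every safe sequence of crossings, the most of the 8 that can be at the island as the skiff arrives there on crossing 7 is 7 — never all 8.
So no plan with fewer than 9 crossings exists, and this one achieves 9:
1. animal West and handler West cross → the island.
2. handler West crosses ← the mainland.
3. animal South, handler South, and handler West cross → the island.
4. animal West and handler West cross ← the mainland.
5. handler East, handler North, and handler West cross → the island.
6. animal South crosses ← the mainland.
7. animal South and animal West cross → the island.
8. animal West crosses ← the mainland.
9. animal East, animal North, and animal West cross → the island.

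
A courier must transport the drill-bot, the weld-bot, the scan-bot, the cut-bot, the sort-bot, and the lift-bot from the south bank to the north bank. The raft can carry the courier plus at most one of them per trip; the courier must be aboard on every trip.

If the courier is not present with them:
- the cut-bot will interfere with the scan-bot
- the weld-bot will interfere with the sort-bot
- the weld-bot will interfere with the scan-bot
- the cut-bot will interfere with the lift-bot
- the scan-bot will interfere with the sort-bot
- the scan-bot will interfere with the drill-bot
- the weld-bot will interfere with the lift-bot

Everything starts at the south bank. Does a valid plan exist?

Whatever the first load, the items left behind include a forbidden pair without the courier. No opening move is safe, so no plan exists.

No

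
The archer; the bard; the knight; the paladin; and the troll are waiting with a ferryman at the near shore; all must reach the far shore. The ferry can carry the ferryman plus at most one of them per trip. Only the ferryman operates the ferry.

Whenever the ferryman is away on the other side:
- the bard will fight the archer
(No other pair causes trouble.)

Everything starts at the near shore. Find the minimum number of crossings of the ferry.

Counting alone: the ferryman can take at most 1 across per trip to the far shore, so moving all 5 needs at least 5 loaded trips out, with a return between consecutive ones — at least 9 crossings.
The plan below uses exactly 9 crossings, so it is optimal:
1. Ferryman goes to the far shore with the archer.
2. Ferryman goes back to the near shore alone.
3. Ferryman goes to the far shore with the knight.
4. Ferryman goes back to the near shore alone.
5. Ferryman goes to the far shore with the paladin.
6. Ferryman goes back to the near shore alone.
7. Ferryman goes to the far shore with the troll.
8. Ferryman goes back to the near shore alone.
9. Ferryman goes to the far shore with the bard.

9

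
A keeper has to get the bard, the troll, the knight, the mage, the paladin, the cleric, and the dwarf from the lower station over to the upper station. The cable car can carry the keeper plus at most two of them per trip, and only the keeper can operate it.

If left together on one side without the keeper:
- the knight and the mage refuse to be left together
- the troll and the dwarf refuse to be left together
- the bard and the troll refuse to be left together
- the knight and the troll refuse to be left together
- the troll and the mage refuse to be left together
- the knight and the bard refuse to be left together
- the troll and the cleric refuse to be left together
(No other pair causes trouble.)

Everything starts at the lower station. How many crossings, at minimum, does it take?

11

Counting alone: the keeper can take at most 2 across per trip to the upper station, so moving all 7 needs at least 4 loaded trips out, with a return between consecutive ones — at least 7 crossings.
The safety rule pushes this higher. Following every safe sequence of crossings, the most of the 7 that can be at the upper station as the cable car arrives there on crossings 7, 9 is 5, 6 respectively — never all 7.
So no plan with fewer than 11 crossings exists, and this one achieves 11:
1. Keeper goes to the upper station with the knight and the troll.  [the lower station: the bard, the cleric, the dwarf, the mage, the paladin | the upper station: the knight, the troll]
2. Keeper goes back to the lower station with the troll.  [the lower station: the bard, the cleric, the dwarf, the mage, the paladin, the troll | the upper station: the knight]
3. Keeper goes to the upper station with the paladin and the troll.  [the lower station: the bard, the cleric, the dwarf, the mage | the upper station: the knight, the paladin, the troll]
4. Keeper goes back to the lower station with the troll.  [the lower station: the bard, the cleric, the dwarf, the mage, the troll | the upper station: the knight, the paladin]
5. Keeper goes to the upper station with the cleric and the troll.  [the lower station: the bard, the dwarf, the mage | the upper station: the cleric, the knight, the paladin, the troll]
6. Keeper goes back to the lower station with the troll.  [the lower station: the bard, the dwarf, the mage, the troll | the upper station: the cleric, the knight, the paladin]
7. Keeper goes to the upper station with the dwarf and the troll.  [the lower station: the bard, the mage | the upper station: the cleric, the dwarf, the knight, the paladin, the troll]
8. Keeper goes back to the lower station with the troll.  [the lower station: the bard, the mage, the troll | the upper station: the cleric, the dwarf, the knight, the paladin]
9. Keeper goes to the upper station with the bard and the mage.  [the lower station: the troll | the upper station: the bard, the cleric, the dwarf, the knight, the mage, the paladin]
10. Keeper goes back to the lower station with the knight.  [the lower station: the knight, the troll | the upper station: the bard, the cleric, the dwarf, the mage, the paladin]
11. Keeper goes to the upper station with the knight and the troll.  [the lower station: — | the upper station: the bard, the cleric, the dwarf, the knight, the mage, the paladin, the troll]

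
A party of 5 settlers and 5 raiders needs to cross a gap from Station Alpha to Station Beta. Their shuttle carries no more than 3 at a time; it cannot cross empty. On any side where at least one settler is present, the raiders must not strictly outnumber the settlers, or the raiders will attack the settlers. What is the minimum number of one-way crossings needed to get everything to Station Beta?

11

Counting alone: each trip to Station Beta takes at most 3 across and each return brings at least 1 back, so after t trips out (and t−1 returns) at most 3t − (t−1) of the 10 are across; that first reaches 10 at t = 5, so at least 9 crossings are needed.
The safety rule pushes this higher. Following every safe sequence of crossings, the most of the 10 that can be at Station Beta as the shuttle arrives there on crossing 9 is 9 — never all 10.
So no plan with fewer than 11 crossings exists, and this one achieves 11:
1. 2 raiders → Station Beta.  (Station Alpha: 5S 3R; Station Beta: 0S 2R)
2. 1 raider ← Station Alpha.  (Station Alpha: 5S 4R; Station Beta: 0S 1R)
3. 3 raiders → Station Beta.  (Station Alpha: 5S 1R; Station Beta: 0S 4R)
4. 1 raider ← Station Alpha.  (Station Alpha: 5S 2R; Station Beta: 0S 3R)
5. 3 settlers → Station Beta.  (Station Alpha: 2S 2R; Station Beta: 3S 3R)
6. 1 settler and 1 raider ← Station Alpha.  (Station Alpha: 3S 3R; Station Beta: 2S 2R)
7. 3 settlers → Station Beta.  (Station Alpha: 0S 3R; Station Beta: 5S 2R)
8. 1 raider ← Station Alpha.  (Station Alpha: 0S 4R; Station Beta: 5S 1R)
9. 2 raiders → Station Beta.  (Station Alpha: 0S 2R; Station Beta: 5S 3R)
10. 1 raider ← Station Alpha.  (Station Alpha: 0S 3R; Station Beta: 5S 2R)
11. 3 raiders → Station Beta.  (Station Alpha: 0S 0R; Station Beta: 5S 5R)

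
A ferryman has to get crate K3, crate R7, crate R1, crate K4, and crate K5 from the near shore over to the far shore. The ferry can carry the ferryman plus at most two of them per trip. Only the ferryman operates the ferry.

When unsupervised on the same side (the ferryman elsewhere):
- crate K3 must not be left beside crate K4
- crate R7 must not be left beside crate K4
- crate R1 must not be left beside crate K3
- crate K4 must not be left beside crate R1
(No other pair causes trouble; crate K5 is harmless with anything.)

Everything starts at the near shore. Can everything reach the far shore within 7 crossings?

Yes — this plan uses 7 crossings (≤ 7):
1. Ferryman goes to the far shore with crate K3 and crate K4.
2. Ferryman goes back to the near shore with crate K3.
3. Ferryman goes to the far shore with crate K3 and crate R7.
4. Ferryman goes back to the near shore with crate K4.
5. Ferryman goes to the far shore with crate K5 and crate R1.
6. Ferryman goes back to the near shore with crate K3.
7. Ferryman goes to the far shore with crate K3 and crate K4.

Yes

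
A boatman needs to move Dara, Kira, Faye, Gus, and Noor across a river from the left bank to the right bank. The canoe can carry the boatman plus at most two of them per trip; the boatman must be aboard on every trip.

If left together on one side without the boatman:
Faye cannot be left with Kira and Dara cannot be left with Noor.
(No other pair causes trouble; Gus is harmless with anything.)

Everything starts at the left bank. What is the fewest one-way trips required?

Counting alone: the boatman can take at most 2 across per trip to the right bank, so moving all 5 needs at least 3 loaded trips out, with a return between consecutive ones — at least 5 crossings.
The plan below uses exactly 5 crossings, so it is optimal:
1. Boatman goes to the right bank with Dara and Kira.
2. Boatman goes back to the left bank alone.
3. Boatman goes to the right bank with Gus.
4. Boatman goes back to the left bank alone.
5. Boatman goes to the right bank with Faye and Noor.

5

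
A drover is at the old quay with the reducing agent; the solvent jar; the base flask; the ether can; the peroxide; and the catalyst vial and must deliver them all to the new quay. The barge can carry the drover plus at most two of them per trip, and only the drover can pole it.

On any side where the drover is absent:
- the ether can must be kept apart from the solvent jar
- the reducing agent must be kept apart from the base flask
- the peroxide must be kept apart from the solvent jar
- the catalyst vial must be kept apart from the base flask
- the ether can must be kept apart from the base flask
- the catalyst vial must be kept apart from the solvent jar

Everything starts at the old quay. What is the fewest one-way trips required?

7

Counting alone: the drover can take at most 2 across per trip to the new quay, so moving all 6 needs at least 3 loaded trips out, with a return between consecutive ones — at least 5 crossings.
The safety rule pushes this higher. Following every safe sequence of crossings, the most of the 6 that can be at the new quay as the barge arrives there on crossing 5 is 4 — never all 6.
So no plan with fewer than 7 crossings exists, and this one achieves 7:
1. Drover goes to the new quay with the base flask and the solvent jar.
2. Drover goes back to the old quay alone.
3. Drover goes to the new quay with the ether can and the reducing agent.
4. Drover goes back to the old quay with the base flask and the solvent jar.
5. Drover goes to the new quay with the catalyst vial and the peroxide.
6. Drover goes back to the old quay alone.
7. Drover goes to the new quay with the base flask and the solvent jar.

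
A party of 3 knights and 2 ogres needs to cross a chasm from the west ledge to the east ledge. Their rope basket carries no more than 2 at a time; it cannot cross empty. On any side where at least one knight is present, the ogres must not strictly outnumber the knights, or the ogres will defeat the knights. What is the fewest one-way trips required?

Counting alone: each trip to the east ledge takes at most 2 across and each return brings at least 1 back, so after t trips out (and t−1 returns) at most 2t − (t−1) of the 5 are across; that first reaches 5 at t = 4, so at least 7 crossings are needed.
The plan below uses exactly 7 crossings, so it is optimal:
1. 2 ogres → the east ledge.  (the west ledge: 3K 0O; the east ledge: 0K 2O)
2. 1 ogre ← the west ledge.  (the west ledge: 3K 1O; the east ledge: 0K 1O)
3. 2 knights → the east ledge.  (the west ledge: 1K 1O; the east ledge: 2K 1O)
4. 1 knight ← the west ledge.  (the west ledge: 2K 1O; the east ledge: 1K 1O)
5. 1 knight and 1 ogre → the east ledge.  (the west ledge: 1K 0O; the east ledge: 2K 2O)
6. 1 ogre ← the west ledge.  (the west ledge: 1K 1O; the east ledge: 2K 1O)
7. 1 knight and 1 ogre → the east ledge.  (the west ledge: 0K 0O; the east ledge: 3K 2O)

7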